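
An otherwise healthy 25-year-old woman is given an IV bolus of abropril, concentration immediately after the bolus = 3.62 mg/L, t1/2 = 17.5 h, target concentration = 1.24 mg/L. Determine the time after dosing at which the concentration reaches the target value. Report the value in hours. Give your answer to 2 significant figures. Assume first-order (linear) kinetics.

k = ln2 / t½ = 0.693147 / 17.5 = 0.03961 h⁻¹
t = ln(C₀ / C) / k = ln(3.620 / 1.24) / 0.03961
  = ln(2.919) / 0.03961 = 1.071 / 0.03961 = 27.04 h

27 h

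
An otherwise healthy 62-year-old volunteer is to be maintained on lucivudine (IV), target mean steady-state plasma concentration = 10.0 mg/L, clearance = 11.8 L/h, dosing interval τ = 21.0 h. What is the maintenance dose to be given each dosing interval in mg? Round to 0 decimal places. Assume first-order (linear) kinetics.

2478 mg

At steady state, Dose/τ = Css × CL.
Dose = Css × CL × τ = 10.0 × 11.80 × 21.0 = 2478 mg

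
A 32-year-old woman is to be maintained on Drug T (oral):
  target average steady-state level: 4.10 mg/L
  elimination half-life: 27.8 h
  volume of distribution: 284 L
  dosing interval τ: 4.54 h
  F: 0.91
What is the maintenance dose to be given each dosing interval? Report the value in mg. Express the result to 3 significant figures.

k = ln2 / t½ = 0.693147 / 27.8 = 0.02493 h⁻¹
CL = k × Vd = 0.02493 × 284 = 7.080 L/h
At steady state, F × (Dose/τ) = Css × CL.
Dose = Css × CL × τ / F = 4.10 × 7.080 × 4.54 / 0.91 = 144.8 mg

145 mg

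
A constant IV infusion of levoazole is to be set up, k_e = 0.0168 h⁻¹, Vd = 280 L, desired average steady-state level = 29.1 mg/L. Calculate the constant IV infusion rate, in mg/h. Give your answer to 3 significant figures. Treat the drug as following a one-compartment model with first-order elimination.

CL = k × Vd = 0.01680 × 280 = 4.704 L/h
At steady state, infusion rate R₀ = Css × CL = 29.1 × 4.704 = 136.9 mg/h

137 mg/h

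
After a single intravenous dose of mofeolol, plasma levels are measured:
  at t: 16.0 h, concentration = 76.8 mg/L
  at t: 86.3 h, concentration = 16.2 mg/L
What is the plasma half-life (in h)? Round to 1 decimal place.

31.3 h

k = ln(C₁/C₂) / (t₂ − t₁) = ln(76.8/16.2) / (86.3 − 16.0)
  = 1.556 / 70.30 = 0.02213 h⁻¹
t½ = ln2 / k = 0.693147 / 0.02213 = 31.32 h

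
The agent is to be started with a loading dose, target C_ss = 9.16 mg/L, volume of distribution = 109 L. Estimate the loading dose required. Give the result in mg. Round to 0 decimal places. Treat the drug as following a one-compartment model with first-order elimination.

998 mg

LD = Css × Vd = 9.16 × 109 = 998.4 mg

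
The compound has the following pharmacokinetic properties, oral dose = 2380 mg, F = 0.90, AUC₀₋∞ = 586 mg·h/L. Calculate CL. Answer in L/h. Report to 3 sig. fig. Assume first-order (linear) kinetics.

CL = F·Dose / AUC = 0.90 × 2380 / 586 = 3.655 L/h

3.66 L/h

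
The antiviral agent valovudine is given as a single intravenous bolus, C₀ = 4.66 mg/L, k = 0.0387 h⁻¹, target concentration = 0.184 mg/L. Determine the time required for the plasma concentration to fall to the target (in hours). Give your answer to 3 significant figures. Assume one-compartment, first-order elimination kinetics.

83.5 h

t = ln(C₀ / C) / k = ln(4.660 / 0.184) / 0.03870
  = ln(25.33) / 0.03870 = 3.232 / 0.03870 = 83.51 h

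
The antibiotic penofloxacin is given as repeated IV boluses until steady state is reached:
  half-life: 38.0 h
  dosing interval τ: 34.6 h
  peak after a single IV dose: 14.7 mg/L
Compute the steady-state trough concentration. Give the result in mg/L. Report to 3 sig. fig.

16.7 mg/L

k = ln2 / t½ = 0.693147 / 38.0 = 0.01824 h⁻¹
e^(−kτ) = e^(−0.01824 × 34.6) = 0.5320
Accumulation ratio R = 1 / (1 − e^(−kτ)) = 1 / (1 − 0.5320) = 2.137
Steady-state trough = C₀ × R × e^(−kτ) = 14.7 × 2.137 × 0.5320 = 16.71 mg/L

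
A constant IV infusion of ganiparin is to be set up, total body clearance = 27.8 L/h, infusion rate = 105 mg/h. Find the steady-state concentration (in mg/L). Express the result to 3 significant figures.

At steady state Css = R₀ / CL = 105 / 27.80 = 3.777 mg/L

3.78 mg/L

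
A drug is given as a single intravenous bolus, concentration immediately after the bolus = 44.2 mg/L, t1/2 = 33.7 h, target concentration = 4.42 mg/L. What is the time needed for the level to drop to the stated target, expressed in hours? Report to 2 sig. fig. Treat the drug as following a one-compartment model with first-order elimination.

110 h

k = ln2 / t½ = 0.693147 / 33.7 = 0.02057 h⁻¹
t = ln(C₀ / C) / k = ln(44.20 / 4.42) / 0.02057
  = ln(10.00) / 0.02057 = 2.303 / 0.02057 = 112.0 h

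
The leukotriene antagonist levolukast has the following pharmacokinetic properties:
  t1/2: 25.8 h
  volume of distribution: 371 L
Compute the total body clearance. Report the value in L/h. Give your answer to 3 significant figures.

k = ln2 / t½ = 0.693147 / 25.8 = 0.02687 h⁻¹
CL = k × Vd = 0.02687 × 371 = 9.969 L/h

9.97 L/h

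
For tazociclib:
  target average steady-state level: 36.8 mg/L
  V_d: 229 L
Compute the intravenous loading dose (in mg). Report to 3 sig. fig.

LD = Css × Vd = 36.8 × 229 = 8427 mg

8430 mg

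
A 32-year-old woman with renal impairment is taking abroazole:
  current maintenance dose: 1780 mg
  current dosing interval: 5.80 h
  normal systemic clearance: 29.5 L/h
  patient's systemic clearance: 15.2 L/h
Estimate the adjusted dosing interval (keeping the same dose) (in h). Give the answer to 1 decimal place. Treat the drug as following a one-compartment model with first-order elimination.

To keep the same average steady-state level, dosing rate must scale with clearance.
CL ratio = 15.2 / 29.5 = 0.5153
New interval (same dose) = 5.80 / 0.5153 = 11.26 h

11.3 h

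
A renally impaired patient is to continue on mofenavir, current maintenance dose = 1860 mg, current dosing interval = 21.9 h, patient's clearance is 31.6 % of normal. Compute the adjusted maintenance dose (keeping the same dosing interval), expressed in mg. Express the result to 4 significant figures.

To keep the same average steady-state level, dosing rate must scale with clearance.
CL ratio = 31.6 / 100 = 0.3160
New dose (same interval) = 1860 × 0.3160 = 587.8 mg

587.8 mg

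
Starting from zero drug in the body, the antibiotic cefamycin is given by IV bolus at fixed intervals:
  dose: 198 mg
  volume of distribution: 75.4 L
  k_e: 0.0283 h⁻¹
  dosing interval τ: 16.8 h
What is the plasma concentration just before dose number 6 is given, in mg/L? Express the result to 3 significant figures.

C₀ per dose = Dose / Vd = 198 / 75.4 = 2.626 mg/L
Fraction remaining after one interval: r = e^(−kτ) = e^(−0.02830 × 16.8) = 0.6216
Before dose 6, 5 doses have been given (aged 1τ, 2τ, 3τ, 4τ, 5τ).
C_trough = C₀ × (r + r² + … + r^5) = C₀ × r(1−r^5)/(1−r)
        = 2.626 × 0.6216 × (1 − 0.09280) / (1 − 0.6216) = 3.913 mg/L

3.91 mg/L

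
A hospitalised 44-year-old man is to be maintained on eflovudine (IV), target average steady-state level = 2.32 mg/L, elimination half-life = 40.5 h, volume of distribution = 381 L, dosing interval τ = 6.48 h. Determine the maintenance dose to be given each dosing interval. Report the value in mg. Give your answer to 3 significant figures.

k = ln2 / t½ = 0.693147 / 40.5 = 0.01711 h⁻¹
CL = k × Vd = 0.01711 × 381 = 6.519 L/h
At steady state, Dose/τ = Css × CL.
Dose = Css × CL × τ = 2.32 × 6.519 × 6.48 = 98.00 mg

98.0 mg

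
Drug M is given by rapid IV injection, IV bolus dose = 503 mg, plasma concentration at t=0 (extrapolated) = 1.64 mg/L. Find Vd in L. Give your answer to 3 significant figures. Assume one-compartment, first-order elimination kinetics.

307 L

Vd = Dose / C₀ = 503.0 / 1.64 = 306.7 L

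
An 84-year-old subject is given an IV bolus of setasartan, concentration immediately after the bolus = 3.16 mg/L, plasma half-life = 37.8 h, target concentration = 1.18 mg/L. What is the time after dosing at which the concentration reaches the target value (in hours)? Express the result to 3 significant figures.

k = ln2 / t½ = 0.693147 / 37.8 = 0.01834 h⁻¹
t = ln(C₀ / C) / k = ln(3.160 / 1.18) / 0.01834
  = ln(2.678) / 0.01834 = 0.9851 / 0.01834 = 53.71 h

53.7 h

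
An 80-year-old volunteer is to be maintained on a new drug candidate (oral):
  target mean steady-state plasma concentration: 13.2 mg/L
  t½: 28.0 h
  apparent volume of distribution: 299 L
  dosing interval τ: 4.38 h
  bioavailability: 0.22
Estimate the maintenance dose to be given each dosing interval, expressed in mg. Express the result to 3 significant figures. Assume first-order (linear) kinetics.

k = ln2 / t½ = 0.693147 / 28.0 = 0.02476 h⁻¹
CL = k × Vd = 0.02476 × 299 = 7.403 L/h
At steady state, F × (Dose/τ) = Css × CL.
Dose = Css × CL × τ / F = 13.2 × 7.403 × 4.38 / 0.22 = 1946 mg

1950 mg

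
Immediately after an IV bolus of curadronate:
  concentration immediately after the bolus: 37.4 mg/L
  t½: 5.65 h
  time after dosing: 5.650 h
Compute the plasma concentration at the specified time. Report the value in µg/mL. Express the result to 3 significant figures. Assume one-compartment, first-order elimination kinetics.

18.7 µg/mL

k = ln2 / t½ = 0.693147 / 5.65 = 0.1227 h⁻¹
t / t½ = 5.650 / 5.65 = 1 half-lives
C = C₀ × (1/2)^1 = 37.40 × 0.5000 = 18.70 mg/L
(18.70 mg/L = 18.70 µg/mL)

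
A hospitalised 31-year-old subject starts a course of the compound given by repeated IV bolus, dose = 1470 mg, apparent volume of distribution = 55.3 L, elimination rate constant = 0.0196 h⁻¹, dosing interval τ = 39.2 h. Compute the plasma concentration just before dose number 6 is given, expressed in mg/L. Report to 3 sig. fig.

C₀ per dose = Dose / Vd = 1470 / 55.3 = 26.58 mg/L
Fraction remaining after one interval: r = e^(−kτ) = e^(−0.01960 × 39.2) = 0.4638
Before dose 6, 5 doses have been given (aged 1τ, 2τ, 3τ, 4τ, 5τ).
C_trough = C₀ × (r + r² + … + r^5) = C₀ × r(1−r^5)/(1−r)
        = 26.58 × 0.4638 × (1 − 0.02146) / (1 − 0.4638) = 22.50 mg/L

22.5 mg/L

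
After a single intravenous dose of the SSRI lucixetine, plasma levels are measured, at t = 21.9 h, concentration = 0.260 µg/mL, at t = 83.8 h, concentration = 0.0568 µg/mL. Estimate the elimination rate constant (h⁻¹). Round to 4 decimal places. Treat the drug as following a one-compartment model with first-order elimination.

k = ln(C₁/C₂) / (t₂ − t₁) = ln(0.260/0.0568) / (83.8 − 21.9)
  = 1.521 / 61.90 = 0.02457 h⁻¹

0.0246 h⁻¹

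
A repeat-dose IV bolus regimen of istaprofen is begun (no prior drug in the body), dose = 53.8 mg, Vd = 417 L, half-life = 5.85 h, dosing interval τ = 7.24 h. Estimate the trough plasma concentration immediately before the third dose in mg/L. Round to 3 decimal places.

C₀ per dose = Dose / Vd = 53.8 / 417 = 0.1290 mg/L
k = ln2 / t½ = 0.693147 / 5.85 = 0.1185 h⁻¹
Fraction remaining after one interval: r = e^(−kτ) = e^(−0.1185 × 7.24) = 0.4240
Before dose 3, 2 doses have been given (aged 1τ, 2τ).
C_trough = C₀ × (r + r²) = 0.1290 × (0.4240 + 0.1798) = 0.07789 mg/L

0.078 mg/L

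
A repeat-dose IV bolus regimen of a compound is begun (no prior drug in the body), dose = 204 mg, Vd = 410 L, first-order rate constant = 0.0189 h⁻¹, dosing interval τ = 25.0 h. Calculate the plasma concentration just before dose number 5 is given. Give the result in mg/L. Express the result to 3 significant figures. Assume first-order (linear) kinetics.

0.699 mg/L

C₀ per dose = Dose / Vd = 204 / 410 = 0.4976 mg/L
Fraction remaining after one interval: r = e^(−kτ) = e^(−0.01890 × 25.0) = 0.6234
Before dose 5, 4 doses have been given (aged 1τ, 2τ, 3τ, 4τ).
C_trough = C₀ × (r + r² + … + r^4) = C₀ × r(1−r^4)/(1−r)
        = 0.4976 × 0.6234 × (1 − 0.1510) / (1 − 0.6234) = 0.6993 mg/L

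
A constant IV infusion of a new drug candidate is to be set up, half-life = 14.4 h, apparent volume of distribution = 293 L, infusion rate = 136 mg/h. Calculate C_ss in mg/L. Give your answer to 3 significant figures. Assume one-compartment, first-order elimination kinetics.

k = ln2 / t½ = 0.693147 / 14.4 = 0.04814 h⁻¹
CL = k × Vd = 0.04814 × 293 = 14.11 L/h
At steady state Css = R₀ / CL = 136 / 14.11 = 9.639 mg/L

9.64 mg/L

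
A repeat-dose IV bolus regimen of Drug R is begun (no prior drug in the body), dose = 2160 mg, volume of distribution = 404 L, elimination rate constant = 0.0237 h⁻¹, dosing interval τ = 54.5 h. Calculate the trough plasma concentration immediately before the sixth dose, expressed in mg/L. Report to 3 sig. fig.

2.02 mg/L

C₀ per dose = Dose / Vd = 2160 / 404 = 5.347 mg/L
Fraction remaining after one interval: r = e^(−kτ) = e^(−0.02370 × 54.5) = 0.2748
Before dose 6, 5 doses have been given (aged 1τ, 2τ, 3τ, 4τ, 5τ).
C_trough = C₀ × (r + r² + … + r^5) = C₀ × r(1−r^5)/(1−r)
        = 5.347 × 0.2748 × (1 − 0.001567) / (1 − 0.2748) = 2.023 mg/L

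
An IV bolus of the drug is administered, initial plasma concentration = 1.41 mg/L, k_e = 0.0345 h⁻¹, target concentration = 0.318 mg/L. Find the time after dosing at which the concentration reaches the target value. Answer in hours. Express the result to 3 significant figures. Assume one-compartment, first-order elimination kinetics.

43.2 h

t = ln(C₀ / C) / k = ln(1.410 / 0.318) / 0.03450
  = ln(4.434) / 0.03450 = 1.489 / 0.03450 = 43.16 h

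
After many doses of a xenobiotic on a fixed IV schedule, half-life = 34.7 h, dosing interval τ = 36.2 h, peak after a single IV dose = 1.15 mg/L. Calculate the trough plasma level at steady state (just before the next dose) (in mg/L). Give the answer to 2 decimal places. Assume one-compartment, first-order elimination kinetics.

1.08 mg/L

k = ln2 / t½ = 0.693147 / 34.7 = 0.01998 h⁻¹
e^(−kτ) = e^(−0.01998 × 36.2) = 0.4852
Accumulation ratio R = 1 / (1 − e^(−kτ)) = 1 / (1 − 0.4852) = 1.943
Steady-state trough = C₀ × R × e^(−kτ) = 1.15 × 1.943 × 0.4852 = 1.084 mg/L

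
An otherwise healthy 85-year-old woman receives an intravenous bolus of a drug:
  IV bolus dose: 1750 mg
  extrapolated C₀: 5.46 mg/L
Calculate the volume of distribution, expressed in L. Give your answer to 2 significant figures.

320 L

Vd = Dose / C₀ = 1750 / 5.46 = 320.5 L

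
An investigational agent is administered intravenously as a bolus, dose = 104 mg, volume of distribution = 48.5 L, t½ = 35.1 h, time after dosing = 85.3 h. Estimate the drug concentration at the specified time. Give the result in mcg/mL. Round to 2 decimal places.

0.40 mcg/mL

C₀ = Dose / Vd = 104.0 / 48.5 = 2.144 mg/L
k = ln2 / t½ = 0.693147 / 35.1 = 0.01975 h⁻¹
C = C₀ · e^(−k·t) = 2.144 × e^(−0.01975 × 85.3)
  = 2.144 × 0.1855 = 0.3977 mg/L
(0.3977 mg/L = 0.3977 mcg/mL)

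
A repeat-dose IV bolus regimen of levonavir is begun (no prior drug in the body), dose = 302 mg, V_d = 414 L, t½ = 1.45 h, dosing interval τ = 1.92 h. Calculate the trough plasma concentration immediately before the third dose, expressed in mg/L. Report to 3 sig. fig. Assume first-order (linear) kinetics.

0.408 mg/L

C₀ per dose = Dose / Vd = 302 / 414 = 0.7295 mg/L
k = ln2 / t½ = 0.693147 / 1.45 = 0.4780 h⁻¹
Fraction remaining after one interval: r = e^(−kτ) = e^(−0.4780 × 1.92) = 0.3994
Before dose 3, 2 doses have been given (aged 1τ, 2τ).
C_trough = C₀ × (r + r²) = 0.7295 × (0.3994 + 0.1595) = 0.4077 mg/L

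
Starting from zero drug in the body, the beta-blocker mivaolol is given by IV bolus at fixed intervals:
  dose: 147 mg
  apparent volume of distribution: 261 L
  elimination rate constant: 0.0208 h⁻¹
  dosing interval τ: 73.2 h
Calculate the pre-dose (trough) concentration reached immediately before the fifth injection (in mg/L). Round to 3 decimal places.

0.157 mg/L

C₀ per dose = Dose / Vd = 147 / 261 = 0.5632 mg/L
Fraction remaining after one interval: r = e^(−kτ) = e^(−0.02080 × 73.2) = 0.2182
Before dose 5, 4 doses have been given (aged 1τ, 2τ, 3τ, 4τ).
C_trough = C₀ × (r + r² + … + r^4) = C₀ × r(1−r^4)/(1−r)
        = 0.5632 × 0.2182 × (1 − 0.002267) / (1 − 0.2182) = 0.1568 mg/L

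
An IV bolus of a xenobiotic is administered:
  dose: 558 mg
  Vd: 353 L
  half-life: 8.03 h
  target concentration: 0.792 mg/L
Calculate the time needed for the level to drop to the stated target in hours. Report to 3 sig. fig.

C₀ = Dose / Vd = 558.0 / 353 = 1.581 mg/L
k = ln2 / t½ = 0.693147 / 8.03 = 0.08632 h⁻¹
t = ln(C₀ / C) / k = ln(1.581 / 0.792) / 0.08632
  = ln(1.996) / 0.08632 = 0.6911 / 0.08632 = 8.006 h

8.01 h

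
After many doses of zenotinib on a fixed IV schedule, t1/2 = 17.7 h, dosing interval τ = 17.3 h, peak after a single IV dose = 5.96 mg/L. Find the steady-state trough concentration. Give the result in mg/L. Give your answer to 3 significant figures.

k = ln2 / t½ = 0.693147 / 17.7 = 0.03916 h⁻¹
e^(−kτ) = e^(−0.03916 × 17.3) = 0.5079
Accumulation ratio R = 1 / (1 − e^(−kτ)) = 1 / (1 − 0.5079) = 2.032
Steady-state trough = C₀ × R × e^(−kτ) = 5.96 × 2.032 × 0.5079 = 6.151 mg/L

6.15 mg/L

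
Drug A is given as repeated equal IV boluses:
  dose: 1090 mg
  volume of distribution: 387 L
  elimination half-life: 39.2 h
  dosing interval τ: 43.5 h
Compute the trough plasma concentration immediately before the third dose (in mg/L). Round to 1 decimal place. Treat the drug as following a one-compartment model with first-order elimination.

C₀ per dose = Dose / Vd = 1090 / 387 = 2.817 mg/L
k = ln2 / t½ = 0.693147 / 39.2 = 0.01768 h⁻¹
Fraction remaining after one interval: r = e^(−kτ) = e^(−0.01768 × 43.5) = 0.4634
Before dose 3, 2 doses have been given (aged 1τ, 2τ).
C_trough = C₀ × (r + r²) = 2.817 × (0.4634 + 0.2147) = 1.910 mg/L

1.9 mg/L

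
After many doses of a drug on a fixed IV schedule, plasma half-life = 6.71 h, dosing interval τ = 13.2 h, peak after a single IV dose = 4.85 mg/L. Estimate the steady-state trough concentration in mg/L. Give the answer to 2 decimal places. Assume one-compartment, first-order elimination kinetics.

k = ln2 / t½ = 0.693147 / 6.71 = 0.1033 h⁻¹
e^(−kτ) = e^(−0.1033 × 13.2) = 0.2557
Accumulation ratio R = 1 / (1 − e^(−kτ)) = 1 / (1 − 0.2557) = 1.344
Steady-state trough = C₀ × R × e^(−kτ) = 4.85 × 1.344 × 0.2557 = 1.667 mg/L

1.67 mg/L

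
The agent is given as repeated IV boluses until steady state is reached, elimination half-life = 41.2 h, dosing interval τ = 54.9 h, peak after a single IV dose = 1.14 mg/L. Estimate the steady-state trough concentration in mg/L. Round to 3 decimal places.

0.751 mg/L

k = ln2 / t½ = 0.693147 / 41.2 = 0.01682 h⁻¹
e^(−kτ) = e^(−0.01682 × 54.9) = 0.3972
Accumulation ratio R = 1 / (1 − e^(−kτ)) = 1 / (1 − 0.3972) = 1.659
Steady-state trough = C₀ × R × e^(−kτ) = 1.14 × 1.659 × 0.3972 = 0.7512 mg/L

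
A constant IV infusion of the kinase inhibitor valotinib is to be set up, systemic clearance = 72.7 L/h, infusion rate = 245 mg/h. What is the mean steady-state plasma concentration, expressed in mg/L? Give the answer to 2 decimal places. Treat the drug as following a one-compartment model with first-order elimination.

3.37 mg/L

At steady state Css = R₀ / CL = 245 / 72.70 = 3.370 mg/L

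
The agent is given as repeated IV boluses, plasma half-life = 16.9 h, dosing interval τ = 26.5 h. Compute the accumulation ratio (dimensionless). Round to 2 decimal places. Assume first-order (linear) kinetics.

1.51

k = ln2 / t½ = 0.693147 / 16.9 = 0.04101 h⁻¹
e^(−kτ) = e^(−0.04101 × 26.5) = 0.3373
Accumulation ratio R = 1 / (1 − e^(−kτ)) = 1 / (1 − 0.3373) = 1.509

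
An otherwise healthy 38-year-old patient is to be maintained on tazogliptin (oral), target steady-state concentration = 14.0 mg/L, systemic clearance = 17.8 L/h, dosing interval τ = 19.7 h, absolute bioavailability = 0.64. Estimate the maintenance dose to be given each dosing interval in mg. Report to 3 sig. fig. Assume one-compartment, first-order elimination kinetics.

At steady state, F × (Dose/τ) = Css × CL.
Dose = Css × CL × τ / F = 14.0 × 17.80 × 19.7 / 0.64 = 7671 mg

7670 mg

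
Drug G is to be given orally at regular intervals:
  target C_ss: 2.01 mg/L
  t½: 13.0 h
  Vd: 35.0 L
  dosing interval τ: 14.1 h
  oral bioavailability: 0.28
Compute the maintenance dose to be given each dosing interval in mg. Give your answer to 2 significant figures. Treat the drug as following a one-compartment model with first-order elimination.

k = ln2 / t½ = 0.693147 / 13.0 = 0.05332 h⁻¹
CL = k × Vd = 0.05332 × 35.0 = 1.866 L/h
At steady state, F × (Dose/τ) = Css × CL.
Dose = Css × CL × τ / F = 2.01 × 1.866 × 14.1 / 0.28 = 188.9 mg

190 mg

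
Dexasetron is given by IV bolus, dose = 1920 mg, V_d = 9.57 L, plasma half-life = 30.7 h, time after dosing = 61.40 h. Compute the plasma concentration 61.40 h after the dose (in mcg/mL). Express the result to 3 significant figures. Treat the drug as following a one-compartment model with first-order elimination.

C₀ = Dose / Vd = 1920 / 9.57 = 200.6 mg/L
k = ln2 / t½ = 0.693147 / 30.7 = 0.02258 h⁻¹
t / t½ = 61.40 / 30.7 = 2 half-lives
C = C₀ × (1/2)^2 = 200.6 × 0.2500 = 50.15 mg/L
(50.15 mg/L = 50.15 mcg/mL)

50.2 mcg/mL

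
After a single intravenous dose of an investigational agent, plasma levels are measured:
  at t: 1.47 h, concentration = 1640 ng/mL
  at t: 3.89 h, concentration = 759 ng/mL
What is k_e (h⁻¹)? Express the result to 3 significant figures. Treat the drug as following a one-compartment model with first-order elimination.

k = ln(C₁/C₂) / (t₂ − t₁) = ln(1640/759) / (3.89 − 1.47)
  = 0.7704 / 2.420 = 0.3183 h⁻¹

0.318 h⁻¹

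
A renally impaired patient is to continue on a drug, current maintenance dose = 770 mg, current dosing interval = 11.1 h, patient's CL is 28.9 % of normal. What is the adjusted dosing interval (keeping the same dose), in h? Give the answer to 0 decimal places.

38 h

To keep the same average steady-state level, dosing rate must scale with clearance.
CL ratio = 28.9 / 100 = 0.2890
New interval (same dose) = 11.1 / 0.2890 = 38.41 h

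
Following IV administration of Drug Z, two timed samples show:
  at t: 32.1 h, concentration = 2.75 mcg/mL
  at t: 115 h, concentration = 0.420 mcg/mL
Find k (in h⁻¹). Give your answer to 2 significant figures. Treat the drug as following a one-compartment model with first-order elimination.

k = ln(C₁/C₂) / (t₂ − t₁) = ln(2.75/0.420) / (115 − 32.1)
  = 1.879 / 82.90 = 0.02267 h⁻¹

0.023 h⁻¹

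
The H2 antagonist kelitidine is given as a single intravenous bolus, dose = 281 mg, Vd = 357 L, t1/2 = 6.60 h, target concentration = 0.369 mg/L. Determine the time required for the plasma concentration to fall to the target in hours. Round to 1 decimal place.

C₀ = Dose / Vd = 281.0 / 357 = 0.7871 mg/L
k = ln2 / t½ = 0.693147 / 6.60 = 0.1050 h⁻¹
t = ln(C₀ / C) / k = ln(0.7871 / 0.369) / 0.1050
  = ln(2.133) / 0.1050 = 0.7575 / 0.1050 = 7.214 h

7.2 h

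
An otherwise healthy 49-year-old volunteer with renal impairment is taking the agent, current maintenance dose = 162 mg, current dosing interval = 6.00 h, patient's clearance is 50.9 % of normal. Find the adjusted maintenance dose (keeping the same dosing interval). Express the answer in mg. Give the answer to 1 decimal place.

82.5 mg

To keep the same average steady-state level, dosing rate must scale with clearance.
CL ratio = 50.9 / 100 = 0.5090
New dose (same interval) = 162 × 0.5090 = 82.46 mg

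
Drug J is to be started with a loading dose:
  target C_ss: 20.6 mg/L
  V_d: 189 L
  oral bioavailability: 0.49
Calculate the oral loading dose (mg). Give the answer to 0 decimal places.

LD = Css × Vd / F = 20.6 × 189 / 0.49 = 7946 mg

7946 mg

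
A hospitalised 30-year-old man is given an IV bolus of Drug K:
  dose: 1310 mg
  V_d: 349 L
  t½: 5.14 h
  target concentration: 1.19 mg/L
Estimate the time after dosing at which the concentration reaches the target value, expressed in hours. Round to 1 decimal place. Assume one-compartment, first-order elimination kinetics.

8.5 h

C₀ = Dose / Vd = 1310 / 349 = 3.754 mg/L
k = ln2 / t½ = 0.693147 / 5.14 = 0.1349 h⁻¹
t = ln(C₀ / C) / k = ln(3.754 / 1.19) / 0.1349
  = ln(3.155) / 0.1349 = 1.149 / 0.1349 = 8.517 h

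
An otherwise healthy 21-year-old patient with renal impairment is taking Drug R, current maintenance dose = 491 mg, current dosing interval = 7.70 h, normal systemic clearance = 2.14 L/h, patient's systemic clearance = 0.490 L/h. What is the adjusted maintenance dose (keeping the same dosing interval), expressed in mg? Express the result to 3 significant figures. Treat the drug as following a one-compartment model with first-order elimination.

To keep the same average steady-state level, dosing rate must scale with clearance.
CL ratio = 0.490 / 2.14 = 0.2290
New dose (same interval) = 491 × 0.2290 = 112.4 mg

112 mg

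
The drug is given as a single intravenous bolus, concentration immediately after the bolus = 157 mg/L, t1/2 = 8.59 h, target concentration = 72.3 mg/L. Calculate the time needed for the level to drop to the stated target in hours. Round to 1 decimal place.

9.6 h

k = ln2 / t½ = 0.693147 / 8.59 = 0.08069 h⁻¹
t = ln(C₀ / C) / k = ln(157.0 / 72.3) / 0.08069
  = ln(2.172) / 0.08069 = 0.7756 / 0.08069 = 9.612 h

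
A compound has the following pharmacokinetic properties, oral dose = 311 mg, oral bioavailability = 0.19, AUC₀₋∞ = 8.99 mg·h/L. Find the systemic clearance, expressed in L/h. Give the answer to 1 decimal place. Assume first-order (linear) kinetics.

CL = F·Dose / AUC = 0.19 × 311 / 8.99 = 6.573 L/h

6.6 L/h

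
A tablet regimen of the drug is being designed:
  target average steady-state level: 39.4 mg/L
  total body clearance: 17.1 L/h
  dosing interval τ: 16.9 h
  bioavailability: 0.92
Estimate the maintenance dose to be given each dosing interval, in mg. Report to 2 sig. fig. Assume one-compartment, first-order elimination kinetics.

At steady state, F × (Dose/τ) = Css × CL.
Dose = Css × CL × τ / F = 39.4 × 17.10 × 16.9 / 0.92 = 12380 mg

12000 mg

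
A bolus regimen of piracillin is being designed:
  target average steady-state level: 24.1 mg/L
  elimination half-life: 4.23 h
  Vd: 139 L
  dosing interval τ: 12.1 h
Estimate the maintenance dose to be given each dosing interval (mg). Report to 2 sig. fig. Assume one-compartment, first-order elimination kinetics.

k = ln2 / t½ = 0.693147 / 4.23 = 0.1639 h⁻¹
CL = k × Vd = 0.1639 × 139 = 22.78 L/h
At steady state, Dose/τ = Css × CL.
Dose = Css × CL × τ = 24.1 × 22.78 × 12.1 = 6643 mg

6600 mg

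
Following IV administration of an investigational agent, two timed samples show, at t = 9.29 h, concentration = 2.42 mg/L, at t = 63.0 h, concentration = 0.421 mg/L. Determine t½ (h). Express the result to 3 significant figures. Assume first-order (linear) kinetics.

21.3 h

k = ln(C₁/C₂) / (t₂ − t₁) = ln(2.42/0.421) / (63.0 − 9.29)
  = 1.749 / 53.71 = 0.03256 h⁻¹
t½ = ln2 / k = 0.693147 / 0.03256 = 21.29 h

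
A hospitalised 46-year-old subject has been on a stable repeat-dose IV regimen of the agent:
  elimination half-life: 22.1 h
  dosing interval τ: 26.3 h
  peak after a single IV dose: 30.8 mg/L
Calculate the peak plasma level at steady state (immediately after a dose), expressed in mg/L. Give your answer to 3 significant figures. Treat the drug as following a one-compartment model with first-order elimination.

k = ln2 / t½ = 0.693147 / 22.1 = 0.03136 h⁻¹
e^(−kτ) = e^(−0.03136 × 26.3) = 0.4383
Accumulation ratio R = 1 / (1 − e^(−kτ)) = 1 / (1 − 0.4383) = 1.780
Steady-state peak = C₀ × R = 30.8 × 1.780 = 54.82 mg/L

54.8 mg/L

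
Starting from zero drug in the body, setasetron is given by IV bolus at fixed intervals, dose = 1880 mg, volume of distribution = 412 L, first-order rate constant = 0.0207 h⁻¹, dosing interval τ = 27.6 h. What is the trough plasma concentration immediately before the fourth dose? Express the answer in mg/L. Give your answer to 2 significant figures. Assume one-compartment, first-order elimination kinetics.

C₀ per dose = Dose / Vd = 1880 / 412 = 4.563 mg/L
Fraction remaining after one interval: r = e^(−kτ) = e^(−0.02070 × 27.6) = 0.5648
Before dose 4, 3 doses have been given (aged 1τ, 2τ, 3τ).
C_trough = C₀ × (r + r² + … + r^3) = C₀ × r(1−r^3)/(1−r)
        = 4.563 × 0.5648 × (1 − 0.1802) / (1 − 0.5648) = 4.855 mg/L

4.9 mg/L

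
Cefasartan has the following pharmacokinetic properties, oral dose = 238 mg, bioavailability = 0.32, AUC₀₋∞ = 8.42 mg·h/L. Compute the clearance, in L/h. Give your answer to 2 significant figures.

CL = F·Dose / AUC = 0.32 × 238 / 8.42 = 9.045 L/h

9.0 L/h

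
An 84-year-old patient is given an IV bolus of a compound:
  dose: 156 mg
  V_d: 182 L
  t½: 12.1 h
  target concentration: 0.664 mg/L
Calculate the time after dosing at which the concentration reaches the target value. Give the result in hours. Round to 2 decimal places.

4.46 h

C₀ = Dose / Vd = 156.0 / 182 = 0.8571 mg/L
k = ln2 / t½ = 0.693147 / 12.1 = 0.05728 h⁻¹
t = ln(C₀ / C) / k = ln(0.8571 / 0.664) / 0.05728
  = ln(1.291) / 0.05728 = 0.2554 / 0.05728 = 4.459 h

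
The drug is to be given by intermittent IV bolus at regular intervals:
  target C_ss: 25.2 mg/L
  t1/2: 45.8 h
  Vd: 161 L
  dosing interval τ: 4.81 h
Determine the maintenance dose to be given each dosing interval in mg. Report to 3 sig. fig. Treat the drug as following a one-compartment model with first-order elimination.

k = ln2 / t½ = 0.693147 / 45.8 = 0.01513 h⁻¹
CL = k × Vd = 0.01513 × 161 = 2.436 L/h
At steady state, Dose/τ = Css × CL.
Dose = Css × CL × τ = 25.2 × 2.436 × 4.81 = 295.3 mg

295 mg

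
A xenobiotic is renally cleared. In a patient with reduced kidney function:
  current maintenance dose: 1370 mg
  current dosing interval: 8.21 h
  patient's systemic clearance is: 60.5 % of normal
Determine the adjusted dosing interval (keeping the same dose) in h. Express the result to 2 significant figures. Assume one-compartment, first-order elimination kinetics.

To keep the same average steady-state level, dosing rate must scale with clearance.
CL ratio = 60.5 / 100 = 0.6050
New interval (same dose) = 8.21 / 0.6050 = 13.57 h

14 h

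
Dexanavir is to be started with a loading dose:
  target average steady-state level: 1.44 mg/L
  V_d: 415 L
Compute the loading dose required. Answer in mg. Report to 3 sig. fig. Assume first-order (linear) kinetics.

598 mg

LD = Css × Vd = 1.44 × 415 = 597.6 mg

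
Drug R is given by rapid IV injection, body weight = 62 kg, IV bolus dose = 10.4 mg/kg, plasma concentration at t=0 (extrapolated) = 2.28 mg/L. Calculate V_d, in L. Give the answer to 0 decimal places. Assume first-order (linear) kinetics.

Dose = 10.4 × 62 = 644.8 mg
Vd = Dose / C₀ = 644.8 / 2.28 = 282.8 L

283 L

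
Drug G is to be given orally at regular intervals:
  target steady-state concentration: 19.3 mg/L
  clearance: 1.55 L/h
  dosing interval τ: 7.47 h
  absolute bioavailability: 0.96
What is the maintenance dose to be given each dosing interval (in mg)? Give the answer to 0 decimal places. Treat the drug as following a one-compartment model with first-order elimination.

At steady state, F × (Dose/τ) = Css × CL.
Dose = Css × CL × τ / F = 19.3 × 1.550 × 7.47 / 0.96 = 232.8 mg

233 mg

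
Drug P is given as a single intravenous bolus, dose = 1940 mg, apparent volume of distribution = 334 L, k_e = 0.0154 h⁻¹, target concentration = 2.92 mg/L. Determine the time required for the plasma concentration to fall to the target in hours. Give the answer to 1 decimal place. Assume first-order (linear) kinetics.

C₀ = Dose / Vd = 1940 / 334 = 5.808 mg/L
t = ln(C₀ / C) / k = ln(5.808 / 2.92) / 0.01540
  = ln(1.989) / 0.01540 = 0.6876 / 0.01540 = 44.65 h

44.7 h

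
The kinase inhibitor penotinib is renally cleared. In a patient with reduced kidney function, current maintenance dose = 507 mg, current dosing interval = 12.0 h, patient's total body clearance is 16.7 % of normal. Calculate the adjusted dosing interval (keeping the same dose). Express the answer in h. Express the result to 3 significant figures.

To keep the same average steady-state level, dosing rate must scale with clearance.
CL ratio = 16.7 / 100 = 0.1670
New interval (same dose) = 12.0 / 0.1670 = 71.86 h

71.9 h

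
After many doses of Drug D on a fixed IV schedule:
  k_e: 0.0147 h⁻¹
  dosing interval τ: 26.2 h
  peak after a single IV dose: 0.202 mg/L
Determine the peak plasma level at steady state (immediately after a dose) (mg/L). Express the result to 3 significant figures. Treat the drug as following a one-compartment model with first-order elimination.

0.632 mg/L

e^(−kτ) = e^(−0.01470 × 26.2) = 0.6804
Accumulation ratio R = 1 / (1 − e^(−kτ)) = 1 / (1 − 0.6804) = 3.129
Steady-state peak = C₀ × R = 0.202 × 3.129 = 0.6321 mg/L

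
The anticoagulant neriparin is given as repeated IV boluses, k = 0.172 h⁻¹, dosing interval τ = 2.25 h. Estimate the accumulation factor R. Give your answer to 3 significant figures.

e^(−kτ) = e^(−0.1720 × 2.25) = 0.6791
Accumulation ratio R = 1 / (1 − e^(−kτ)) = 1 / (1 − 0.6791) = 3.116

3.12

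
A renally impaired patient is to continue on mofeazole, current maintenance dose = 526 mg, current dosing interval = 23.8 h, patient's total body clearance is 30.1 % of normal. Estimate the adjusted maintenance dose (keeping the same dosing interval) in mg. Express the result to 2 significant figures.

160 mg

To keep the same average steady-state level, dosing rate must scale with clearance.
CL ratio = 30.1 / 100 = 0.3010
New dose (same interval) = 526 × 0.3010 = 158.3 mg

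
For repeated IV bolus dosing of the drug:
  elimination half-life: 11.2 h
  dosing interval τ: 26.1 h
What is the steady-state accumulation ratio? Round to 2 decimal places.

k = ln2 / t½ = 0.693147 / 11.2 = 0.06189 h⁻¹
e^(−kτ) = e^(−0.06189 × 26.1) = 0.1988
Accumulation ratio R = 1 / (1 − e^(−kτ)) = 1 / (1 − 0.1988) = 1.248

1.25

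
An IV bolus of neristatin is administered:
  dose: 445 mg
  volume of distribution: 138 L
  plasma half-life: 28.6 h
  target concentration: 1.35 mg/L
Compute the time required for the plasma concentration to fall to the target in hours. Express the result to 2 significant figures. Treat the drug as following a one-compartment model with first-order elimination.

C₀ = Dose / Vd = 445.0 / 138 = 3.225 mg/L
k = ln2 / t½ = 0.693147 / 28.6 = 0.02424 h⁻¹
t = ln(C₀ / C) / k = ln(3.225 / 1.35) / 0.02424
  = ln(2.389) / 0.02424 = 0.8709 / 0.02424 = 35.93 h

36 h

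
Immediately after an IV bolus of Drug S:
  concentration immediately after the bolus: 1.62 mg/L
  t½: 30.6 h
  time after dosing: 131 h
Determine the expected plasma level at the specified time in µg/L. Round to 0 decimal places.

83 µg/L

k = ln2 / t½ = 0.693147 / 30.6 = 0.02265 h⁻¹
C = C₀ · e^(−k·t) = 1.620 × e^(−0.02265 × 131)
  = 1.620 × 0.05145 = 0.08335 mg/L
Convert: 0.08335 mg/L × 1000 = 83.35 µg/L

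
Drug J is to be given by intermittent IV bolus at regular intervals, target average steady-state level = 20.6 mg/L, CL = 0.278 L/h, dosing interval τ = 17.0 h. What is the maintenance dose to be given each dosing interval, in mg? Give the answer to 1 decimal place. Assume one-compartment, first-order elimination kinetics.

97.4 mg

At steady state, Dose/τ = Css × CL.
Dose = Css × CL × τ = 20.6 × 0.2780 × 17.0 = 97.36 mg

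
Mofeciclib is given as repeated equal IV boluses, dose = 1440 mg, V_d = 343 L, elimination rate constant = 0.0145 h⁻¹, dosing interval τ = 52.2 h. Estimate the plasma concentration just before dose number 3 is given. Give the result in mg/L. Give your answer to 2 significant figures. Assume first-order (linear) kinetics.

2.9 mg/L

C₀ per dose = Dose / Vd = 1440 / 343 = 4.198 mg/L
Fraction remaining after one interval: r = e^(−kτ) = e^(−0.01450 × 52.2) = 0.4691
Before dose 3, 2 doses have been given (aged 1τ, 2τ).
C_trough = C₀ × (r + r²) = 4.198 × (0.4691 + 0.2201) = 2.893 mg/L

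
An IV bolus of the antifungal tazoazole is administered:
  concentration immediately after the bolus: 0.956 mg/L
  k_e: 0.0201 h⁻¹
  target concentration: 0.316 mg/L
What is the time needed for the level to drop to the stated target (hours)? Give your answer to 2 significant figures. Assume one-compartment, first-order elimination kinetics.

55 h

t = ln(C₀ / C) / k = ln(0.9560 / 0.316) / 0.02010
  = ln(3.025) / 0.02010 = 1.107 / 0.02010 = 55.07 h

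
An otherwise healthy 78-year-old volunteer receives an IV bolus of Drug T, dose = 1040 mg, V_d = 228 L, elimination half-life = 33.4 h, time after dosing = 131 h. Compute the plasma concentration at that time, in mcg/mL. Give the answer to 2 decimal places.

0.30 mcg/mL

C₀ = Dose / Vd = 1040 / 228 = 4.561 mg/L
k = ln2 / t½ = 0.693147 / 33.4 = 0.02075 h⁻¹
C = C₀ · e^(−k·t) = 4.561 × e^(−0.02075 × 131)
  = 4.561 × 0.06599 = 0.3010 mg/L
(0.3010 mg/L = 0.3010 mcg/mL)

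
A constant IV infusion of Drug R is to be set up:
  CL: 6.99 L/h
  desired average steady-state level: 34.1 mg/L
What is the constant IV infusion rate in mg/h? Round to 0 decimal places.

At steady state, infusion rate R₀ = Css × CL = 34.1 × 6.990 = 238.4 mg/h

238 mg/h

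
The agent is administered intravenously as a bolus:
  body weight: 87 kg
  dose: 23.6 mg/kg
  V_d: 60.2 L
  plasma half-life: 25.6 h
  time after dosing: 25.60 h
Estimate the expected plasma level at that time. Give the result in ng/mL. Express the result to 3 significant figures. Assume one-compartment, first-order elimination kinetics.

Total dose = 23.6 × 87 = 2053 mg
C₀ = Dose / Vd = 2053 / 60.2 = 34.10 mg/L
k = ln2 / t½ = 0.693147 / 25.6 = 0.02708 h⁻¹
t / t½ = 25.60 / 25.6 = 1 half-lives
C = C₀ × (1/2)^1 = 34.10 × 0.5000 = 17.05 mg/L
Convert: 17.05 mg/L × 1000 = 17050 ng/mL

17100 ng/mL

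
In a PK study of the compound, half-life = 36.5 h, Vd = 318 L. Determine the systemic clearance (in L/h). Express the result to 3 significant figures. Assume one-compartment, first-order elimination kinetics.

k = ln2 / t½ = 0.693147 / 36.5 = 0.01899 h⁻¹
CL = k × Vd = 0.01899 × 318 = 6.039 L/h

6.04 L/h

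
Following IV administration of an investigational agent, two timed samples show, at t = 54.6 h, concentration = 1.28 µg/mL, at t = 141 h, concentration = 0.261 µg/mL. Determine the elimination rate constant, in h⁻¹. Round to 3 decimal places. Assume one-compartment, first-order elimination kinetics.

k = ln(C₁/C₂) / (t₂ − t₁) = ln(1.28/0.261) / (141 − 54.6)
  = 1.590 / 86.40 = 0.01840 h⁻¹

0.018 h⁻¹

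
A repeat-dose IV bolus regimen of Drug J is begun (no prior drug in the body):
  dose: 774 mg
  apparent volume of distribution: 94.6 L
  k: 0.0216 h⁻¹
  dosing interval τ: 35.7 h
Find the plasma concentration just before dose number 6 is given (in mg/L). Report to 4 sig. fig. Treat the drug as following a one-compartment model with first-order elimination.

6.891 mg/L

C₀ per dose = Dose / Vd = 774 / 94.6 = 8.182 mg/L
Fraction remaining after one interval: r = e^(−kτ) = e^(−0.02160 × 35.7) = 0.4625
Before dose 6, 5 doses have been given (aged 1τ, 2τ, 3τ, 4τ, 5τ).
C_trough = C₀ × (r + r² + … + r^5) = C₀ × r(1−r^5)/(1−r)
        = 8.182 × 0.4625 × (1 − 0.02116) / (1 − 0.4625) = 6.891 mg/L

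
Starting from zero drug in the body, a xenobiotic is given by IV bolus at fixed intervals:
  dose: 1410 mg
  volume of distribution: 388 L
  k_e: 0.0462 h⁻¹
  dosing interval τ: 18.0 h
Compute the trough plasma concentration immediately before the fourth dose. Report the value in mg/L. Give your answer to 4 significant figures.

C₀ per dose = Dose / Vd = 1410 / 388 = 3.634 mg/L
Fraction remaining after one interval: r = e^(−kτ) = e^(−0.04620 × 18.0) = 0.4354
Before dose 4, 3 doses have been given (aged 1τ, 2τ, 3τ).
C_trough = C₀ × (r + r² + … + r^3) = C₀ × r(1−r^3)/(1−r)
        = 3.634 × 0.4354 × (1 − 0.08254) / (1 − 0.4354) = 2.571 mg/L

2.571 mg/L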